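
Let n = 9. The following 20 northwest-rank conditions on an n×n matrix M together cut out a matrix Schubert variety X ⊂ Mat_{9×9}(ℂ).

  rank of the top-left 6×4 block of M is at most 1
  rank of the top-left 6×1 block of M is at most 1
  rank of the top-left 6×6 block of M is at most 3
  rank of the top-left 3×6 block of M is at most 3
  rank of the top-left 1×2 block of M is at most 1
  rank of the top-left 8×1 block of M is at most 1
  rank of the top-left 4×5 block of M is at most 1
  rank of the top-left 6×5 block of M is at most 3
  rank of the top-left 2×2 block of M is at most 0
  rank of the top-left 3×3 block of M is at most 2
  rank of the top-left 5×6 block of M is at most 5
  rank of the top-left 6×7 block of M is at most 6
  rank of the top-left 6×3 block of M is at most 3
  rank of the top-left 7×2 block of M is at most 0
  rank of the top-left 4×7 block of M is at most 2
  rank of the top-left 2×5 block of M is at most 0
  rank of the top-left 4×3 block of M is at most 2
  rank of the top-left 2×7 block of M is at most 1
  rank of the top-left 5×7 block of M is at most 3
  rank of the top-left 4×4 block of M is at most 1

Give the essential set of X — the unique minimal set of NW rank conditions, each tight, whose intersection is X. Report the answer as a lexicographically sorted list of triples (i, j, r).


Reconstructing r_w from the 20 given conditions:

  row 1: 0  0  0  0  0  1  1  1  1
  row 2: 0  0  0  0  0  1  1  2  2
  row 3: 0  0  1  1  1  2  2  3  3
  row 4: 0  0  1  1  1  2  2  3  4
  row 5: 0  0  1  1  2  3  3  4  5
  row 6: 0  0  1  1  2  3  4  5  6
  row 7: 0  0  1  2  3  4  5  6  7
  row 8: 1  1  2  3  4  5  6  7  8
  row 9: 1  2  3  4  5  6  7  8  9

reading off 1-entries of Δ²R: w = (6, 8, 3, 9, 5, 7, 4, 1, 2).

ℓ(w)=26; the 6 essential cells (i,j,r):

[(2, 5, 0), (2, 7, 1), (4, 5, 1), (4, 7, 2), (6, 4, 1), (7, 2, 0)]


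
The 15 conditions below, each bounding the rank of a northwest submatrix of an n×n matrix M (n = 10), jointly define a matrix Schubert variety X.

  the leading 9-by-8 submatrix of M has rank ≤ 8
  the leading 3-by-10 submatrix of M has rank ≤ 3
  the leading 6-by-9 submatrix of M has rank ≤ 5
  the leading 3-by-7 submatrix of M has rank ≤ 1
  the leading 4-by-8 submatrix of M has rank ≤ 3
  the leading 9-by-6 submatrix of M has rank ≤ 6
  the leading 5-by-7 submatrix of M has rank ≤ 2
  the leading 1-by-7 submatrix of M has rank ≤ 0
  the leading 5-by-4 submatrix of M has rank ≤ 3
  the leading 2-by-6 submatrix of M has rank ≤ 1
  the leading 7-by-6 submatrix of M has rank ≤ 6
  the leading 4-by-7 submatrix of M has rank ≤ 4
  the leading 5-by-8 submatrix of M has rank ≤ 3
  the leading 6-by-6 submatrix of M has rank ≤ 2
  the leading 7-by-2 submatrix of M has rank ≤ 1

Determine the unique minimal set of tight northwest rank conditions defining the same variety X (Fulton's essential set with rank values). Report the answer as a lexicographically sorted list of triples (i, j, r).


The tightest implied rank at each (i,j), from the 15 conditions:

  i=1: 0, 0, 0, 0, 0, 0, 0, 1, 1, 1
  i=2: 1, 1, 1, 1, 1, 1, 1, 2, 2, 2
  i=3: 1, 1, 1, 1, 1, 1, 1, 2, 3, 3
  i=4: 1, 1, 2, 2, 2, 2, 2, 3, 4, 4
  i=5: 1, 1, 2, 2, 2, 2, 2, 3, 4, 5
  i=6: 1, 1, 2, 2, 2, 2, 3, 4, 5, 6
  i=7: 1, 1, 2, 3, 3, 3, 4, 5, 6, 7
  i=8: 1, 2, 3, 4, 4, 4, 5, 6, 7, 8
  i=9: 1, 2, 3, 4, 5, 5, 6, 7, 8, 9
  i=10: 1, 2, 3, 4, 5, 6, 7, 8, 9, 10

giving w = (8, 1, 9, 3, 10, 7, 4, 2, 5, 6) via Δ²R.

Fulton essential set (5 of the 24 Rothe cells):

[(1, 7, 0), (3, 7, 1), (5, 7, 2), (6, 6, 2), (7, 2, 1)]


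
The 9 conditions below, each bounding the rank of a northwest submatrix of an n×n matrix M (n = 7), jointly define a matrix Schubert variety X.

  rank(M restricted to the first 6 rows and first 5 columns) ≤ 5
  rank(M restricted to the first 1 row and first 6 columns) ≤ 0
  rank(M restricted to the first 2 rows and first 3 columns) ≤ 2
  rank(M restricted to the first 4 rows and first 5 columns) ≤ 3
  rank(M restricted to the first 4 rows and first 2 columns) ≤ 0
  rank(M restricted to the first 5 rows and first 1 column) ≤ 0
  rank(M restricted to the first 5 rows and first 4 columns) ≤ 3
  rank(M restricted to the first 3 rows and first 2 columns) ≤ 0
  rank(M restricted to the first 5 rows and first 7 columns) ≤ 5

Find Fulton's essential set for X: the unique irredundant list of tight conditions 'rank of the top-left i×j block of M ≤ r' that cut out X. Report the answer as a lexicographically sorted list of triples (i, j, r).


Propagating the 9 rank bounds to every northwest block:

  row 1: 0  0  0  0  0  0  1
  row 2: 0  0  1  1  1  1  2
  row 3: 0  0  1  2  2  2  3
  row 4: 0  0  1  2  3  3  4
  row 5: 0  1  2  3  4  4  5
  row 6: 1  2  3  4  5  5  6
  row 7: 1  2  3  4  5  6  7

so w = (7, 3, 4, 5, 2, 1, 6).

D(w) has 13 cells with 3 SE-corners; essential set:

[(1, 6, 0), (4, 2, 0), (5, 1, 0)]


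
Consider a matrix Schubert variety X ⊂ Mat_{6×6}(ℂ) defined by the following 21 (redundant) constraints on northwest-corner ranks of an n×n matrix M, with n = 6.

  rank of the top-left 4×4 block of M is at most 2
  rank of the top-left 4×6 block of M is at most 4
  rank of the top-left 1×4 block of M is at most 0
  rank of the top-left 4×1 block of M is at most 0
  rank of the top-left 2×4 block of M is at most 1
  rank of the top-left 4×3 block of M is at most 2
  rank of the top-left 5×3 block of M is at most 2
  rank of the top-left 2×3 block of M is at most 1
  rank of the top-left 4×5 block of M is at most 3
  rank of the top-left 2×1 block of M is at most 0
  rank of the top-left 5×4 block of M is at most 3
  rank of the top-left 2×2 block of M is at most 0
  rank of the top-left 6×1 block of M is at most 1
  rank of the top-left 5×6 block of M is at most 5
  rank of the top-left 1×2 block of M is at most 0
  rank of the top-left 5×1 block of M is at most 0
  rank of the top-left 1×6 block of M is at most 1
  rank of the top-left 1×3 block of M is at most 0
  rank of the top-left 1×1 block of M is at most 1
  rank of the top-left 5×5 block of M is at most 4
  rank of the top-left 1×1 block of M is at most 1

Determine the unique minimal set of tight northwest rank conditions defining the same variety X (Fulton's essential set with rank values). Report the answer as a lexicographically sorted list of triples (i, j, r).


Rank table r_w(6×6) implied by the 21 constraints:

  R[1]: 0 0 0 0 1 1
  R[2]: 0 0 1 1 2 2
  R[3]: 0 1 2 2 3 3
  R[4]: 0 1 2 2 3 4
  R[5]: 0 1 2 3 4 5
  R[6]: 1 2 3 4 5 6

giving w = (5, 3, 2, 6, 4, 1) via Δ²R.

Rothe diagram D(w) (10 cells), 4 SE-corners (essential conditions):

[(1, 4, 0), (2, 2, 0), (4, 4, 2), (5, 1, 0)]


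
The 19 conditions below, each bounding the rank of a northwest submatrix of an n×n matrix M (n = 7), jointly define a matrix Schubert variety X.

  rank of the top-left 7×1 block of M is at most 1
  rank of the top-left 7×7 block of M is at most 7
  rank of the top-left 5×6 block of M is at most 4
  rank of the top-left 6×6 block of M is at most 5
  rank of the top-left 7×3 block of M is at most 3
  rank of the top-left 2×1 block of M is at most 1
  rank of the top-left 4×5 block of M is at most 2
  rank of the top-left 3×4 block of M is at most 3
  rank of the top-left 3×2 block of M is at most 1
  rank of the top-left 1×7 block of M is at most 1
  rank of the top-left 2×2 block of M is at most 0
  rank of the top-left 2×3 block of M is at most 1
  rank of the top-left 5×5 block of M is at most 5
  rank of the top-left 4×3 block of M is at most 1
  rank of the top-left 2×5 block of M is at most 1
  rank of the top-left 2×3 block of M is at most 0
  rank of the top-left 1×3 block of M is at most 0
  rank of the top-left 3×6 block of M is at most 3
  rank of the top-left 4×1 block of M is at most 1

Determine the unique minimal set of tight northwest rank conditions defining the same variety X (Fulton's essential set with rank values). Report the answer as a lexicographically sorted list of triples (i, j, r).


Rank table r_w(7×7) implied by the 19 constraints:

  row 1: 0 0 0 1 1 1 1
  row 2: 0 0 0 1 1 2 2
  row 3: 1 1 1 2 2 3 3
  row 4: 1 1 1 2 2 3 4
  row 5: 1 2 2 3 3 4 5
  row 6: 1 2 3 4 4 5 6
  row 7: 1 2 3 4 5 6 7

so w = (4, 6, 1, 7, 2, 3, 5).

4 SE-corners of the 10-cell Rothe diagram give Ess(w):

[(2, 3, 0), (2, 5, 1), (4, 3, 1), (4, 5, 2)]


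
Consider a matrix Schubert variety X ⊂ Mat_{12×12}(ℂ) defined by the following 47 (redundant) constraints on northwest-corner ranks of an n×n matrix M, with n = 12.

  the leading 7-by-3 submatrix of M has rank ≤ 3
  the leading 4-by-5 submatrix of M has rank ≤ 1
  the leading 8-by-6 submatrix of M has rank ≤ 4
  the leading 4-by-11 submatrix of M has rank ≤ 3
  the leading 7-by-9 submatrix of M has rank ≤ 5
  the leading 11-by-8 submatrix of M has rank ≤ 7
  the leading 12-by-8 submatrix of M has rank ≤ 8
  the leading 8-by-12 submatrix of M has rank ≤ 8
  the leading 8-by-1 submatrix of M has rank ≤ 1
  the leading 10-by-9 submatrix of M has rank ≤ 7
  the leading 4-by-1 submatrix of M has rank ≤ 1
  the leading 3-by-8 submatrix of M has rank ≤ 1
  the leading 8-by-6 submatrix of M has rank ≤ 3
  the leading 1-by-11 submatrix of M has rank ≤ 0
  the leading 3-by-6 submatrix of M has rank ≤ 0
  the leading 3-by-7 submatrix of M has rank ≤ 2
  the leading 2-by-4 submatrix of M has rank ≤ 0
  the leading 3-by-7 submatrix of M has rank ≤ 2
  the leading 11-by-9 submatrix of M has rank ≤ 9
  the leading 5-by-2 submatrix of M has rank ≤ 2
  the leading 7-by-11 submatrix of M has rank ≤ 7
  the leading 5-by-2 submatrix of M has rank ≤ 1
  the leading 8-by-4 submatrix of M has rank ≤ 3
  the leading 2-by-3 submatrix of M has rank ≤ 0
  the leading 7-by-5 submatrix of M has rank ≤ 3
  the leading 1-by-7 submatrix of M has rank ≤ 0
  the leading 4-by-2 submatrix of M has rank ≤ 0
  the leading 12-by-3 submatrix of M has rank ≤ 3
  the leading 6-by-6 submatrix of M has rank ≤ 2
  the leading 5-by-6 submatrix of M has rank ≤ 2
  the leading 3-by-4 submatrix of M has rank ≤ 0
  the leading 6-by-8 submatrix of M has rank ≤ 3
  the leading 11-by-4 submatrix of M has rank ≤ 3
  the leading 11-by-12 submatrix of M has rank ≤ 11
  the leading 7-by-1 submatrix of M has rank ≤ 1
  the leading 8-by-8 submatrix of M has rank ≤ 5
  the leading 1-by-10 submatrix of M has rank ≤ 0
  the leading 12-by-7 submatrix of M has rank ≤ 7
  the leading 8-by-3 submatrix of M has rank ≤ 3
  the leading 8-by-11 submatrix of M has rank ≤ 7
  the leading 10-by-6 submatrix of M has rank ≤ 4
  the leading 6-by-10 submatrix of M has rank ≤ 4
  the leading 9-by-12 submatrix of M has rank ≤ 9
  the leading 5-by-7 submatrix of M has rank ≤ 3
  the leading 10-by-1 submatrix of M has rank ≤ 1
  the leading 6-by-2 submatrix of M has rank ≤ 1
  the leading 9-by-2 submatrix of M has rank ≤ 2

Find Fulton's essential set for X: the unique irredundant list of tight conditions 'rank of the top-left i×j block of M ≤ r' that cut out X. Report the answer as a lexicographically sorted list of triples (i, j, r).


Reconstructing r_w from the 47 given conditions:

  R[1]: 0  0  0  0  0  0  0  0  0  0  0  1
  R[2]: 0  0  0  0  0  0  1  1  1  1  1  2
  R[3]: 0  0  0  0  0  0  1  1  2  2  2  3
  R[4]: 0  0  1  1  1  1  2  2  3  3  3  4
  R[5]: 1  1  2  2  2  2  3  3  4  4  4  5
  R[6]: 1  1  2  2  2  2  3  3  4  4  5  6
  R[7]: 1  2  3  3  3  3  4  4  5  5  6  7
  R[8]: 1  2  3  3  3  3  4  5  6  6  7  8
  R[9]: 1  2  3  3  4  4  5  6  7  7  8  9
  R[10]: 1  2  3  3  4  4  5  6  7  8  9  10
  R[11]: 1  2  3  3  4  5  6  7  8  9  10  11
  R[12]: 1  2  3  4  5  6  7  8  9  10  11  12

second differences of R give the permutation w = (12, 7, 9, 3, 1, 11, 2, 8, 5, 10, 6, 4).

Rothe diagram D(w) (39 cells), 11 SE-corners (essential conditions):

[(1, 11, 0), (3, 6, 0), (3, 8, 1), (4, 2, 0), (6, 2, 1), (6, 6, 2), (6, 8, 3), (6, 10, 4), (8, 6, 3), (10, 6, 4), (11, 4, 3)]


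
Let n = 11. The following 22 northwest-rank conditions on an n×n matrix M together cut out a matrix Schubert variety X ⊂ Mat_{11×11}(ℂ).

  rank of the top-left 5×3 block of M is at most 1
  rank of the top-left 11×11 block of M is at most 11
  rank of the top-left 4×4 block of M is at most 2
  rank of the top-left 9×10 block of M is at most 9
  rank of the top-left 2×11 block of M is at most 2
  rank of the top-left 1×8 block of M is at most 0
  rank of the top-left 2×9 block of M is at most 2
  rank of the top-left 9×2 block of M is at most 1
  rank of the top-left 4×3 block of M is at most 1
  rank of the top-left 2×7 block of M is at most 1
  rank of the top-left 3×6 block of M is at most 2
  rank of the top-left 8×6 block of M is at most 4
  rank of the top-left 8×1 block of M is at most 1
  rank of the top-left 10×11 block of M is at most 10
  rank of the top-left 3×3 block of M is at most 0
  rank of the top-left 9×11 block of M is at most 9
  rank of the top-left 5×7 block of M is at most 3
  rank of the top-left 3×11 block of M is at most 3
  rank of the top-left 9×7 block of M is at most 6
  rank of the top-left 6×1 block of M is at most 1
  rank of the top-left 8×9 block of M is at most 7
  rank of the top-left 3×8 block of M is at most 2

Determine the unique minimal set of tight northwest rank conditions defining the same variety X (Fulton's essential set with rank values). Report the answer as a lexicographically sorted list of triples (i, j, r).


The tightest implied rank at each (i,j), from the 22 conditions:

  R[1]: 0, 0, 0, 0, 0, 0, 0, 0, 1, 1, 1
  R[2]: 0, 0, 0, 1, 1, 1, 1, 1, 2, 2, 2
  R[3]: 0, 0, 0, 1, 2, 2, 2, 2, 3, 3, 3
  R[4]: 1, 1, 1, 2, 3, 3, 3, 3, 4, 4, 4
  R[5]: 1, 1, 1, 2, 3, 3, 3, 4, 5, 5, 5
  R[6]: 1, 1, 2, 3, 4, 4, 4, 5, 6, 6, 6
  R[7]: 1, 1, 2, 3, 4, 4, 5, 6, 7, 7, 7
  R[8]: 1, 1, 2, 3, 4, 4, 5, 6, 7, 8, 8
  R[9]: 1, 1, 2, 3, 4, 5, 6, 7, 8, 9, 9
  R[10]: 1, 2, 3, 4, 5, 6, 7, 8, 9, 10, 10
  R[11]: 1, 2, 3, 4, 5, 6, 7, 8, 9, 10, 11

second differences of R give the permutation w = (9, 4, 5, 1, 8, 3, 7, 10, 6, 2, 11).

D(w) has 24 cells with 6 SE-corners; essential set:

[(1, 8, 0), (3, 3, 0), (5, 3, 1), (5, 7, 3), (8, 6, 4), (9, 2, 1)]


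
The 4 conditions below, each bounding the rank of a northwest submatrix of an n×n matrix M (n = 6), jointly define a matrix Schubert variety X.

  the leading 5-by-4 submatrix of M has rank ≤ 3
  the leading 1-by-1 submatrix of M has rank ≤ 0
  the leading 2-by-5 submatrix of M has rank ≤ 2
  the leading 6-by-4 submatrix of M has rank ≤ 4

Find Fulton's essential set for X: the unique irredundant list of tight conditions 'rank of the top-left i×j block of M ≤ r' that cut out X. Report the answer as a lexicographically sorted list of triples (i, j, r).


Recovering R(i,j) via the rank-extension bound from the 4 conditions:

  R[1]: 0  1  1  1  1  1
  R[2]: 1  2  2  2  2  2
  R[3]: 1  2  3  3  3  3
  R[4]: 1  2  3  3  4  4
  R[5]: 1  2  3  3  4  5
  R[6]: 1  2  3  4  5  6

hence w(1..6) = (2, 1, 3, 5, 6, 4).

Fulton essential set (2 of the 3 Rothe cells):

[(1, 1, 0), (5, 4, 3)]


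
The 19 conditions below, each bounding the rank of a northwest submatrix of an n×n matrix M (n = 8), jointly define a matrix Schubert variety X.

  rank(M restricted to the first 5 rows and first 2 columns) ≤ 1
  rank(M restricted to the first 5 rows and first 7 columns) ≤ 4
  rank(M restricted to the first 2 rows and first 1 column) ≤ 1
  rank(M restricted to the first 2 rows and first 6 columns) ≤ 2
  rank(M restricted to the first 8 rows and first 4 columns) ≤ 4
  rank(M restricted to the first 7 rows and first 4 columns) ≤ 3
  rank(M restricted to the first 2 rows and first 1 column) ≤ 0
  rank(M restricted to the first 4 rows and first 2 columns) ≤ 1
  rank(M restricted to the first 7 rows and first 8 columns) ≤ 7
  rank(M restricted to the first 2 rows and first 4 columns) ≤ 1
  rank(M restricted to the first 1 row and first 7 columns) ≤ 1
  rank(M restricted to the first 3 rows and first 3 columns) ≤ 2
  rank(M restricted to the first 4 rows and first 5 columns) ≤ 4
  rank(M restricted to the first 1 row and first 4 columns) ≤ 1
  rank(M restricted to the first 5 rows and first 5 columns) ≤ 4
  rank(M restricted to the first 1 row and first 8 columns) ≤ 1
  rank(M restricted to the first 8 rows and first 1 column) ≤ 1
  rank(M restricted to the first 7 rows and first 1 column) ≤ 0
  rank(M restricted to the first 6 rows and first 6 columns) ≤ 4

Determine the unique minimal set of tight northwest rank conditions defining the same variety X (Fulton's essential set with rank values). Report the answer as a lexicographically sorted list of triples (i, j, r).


Recovering R(i,j) via the rank-extension bound from the 19 conditions:

  R[1]: 0, 1, 1, 1, 1, 1, 1, 1
  R[2]: 0, 1, 1, 1, 2, 2, 2, 2
  R[3]: 0, 1, 2, 2, 3, 3, 3, 3
  R[4]: 0, 1, 2, 3, 4, 4, 4, 4
  R[5]: 0, 1, 2, 3, 4, 4, 4, 5
  R[6]: 0, 1, 2, 3, 4, 4, 5, 6
  R[7]: 0, 1, 2, 3, 4, 5, 6, 7
  R[8]: 1, 2, 3, 4, 5, 6, 7, 8

the unique w with this rank table is (2, 5, 3, 4, 8, 7, 6, 1).

ℓ(w)=12; the 4 essential cells (i,j,r):

[(2, 4, 1), (5, 7, 4), (6, 6, 4), (7, 1, 0)]


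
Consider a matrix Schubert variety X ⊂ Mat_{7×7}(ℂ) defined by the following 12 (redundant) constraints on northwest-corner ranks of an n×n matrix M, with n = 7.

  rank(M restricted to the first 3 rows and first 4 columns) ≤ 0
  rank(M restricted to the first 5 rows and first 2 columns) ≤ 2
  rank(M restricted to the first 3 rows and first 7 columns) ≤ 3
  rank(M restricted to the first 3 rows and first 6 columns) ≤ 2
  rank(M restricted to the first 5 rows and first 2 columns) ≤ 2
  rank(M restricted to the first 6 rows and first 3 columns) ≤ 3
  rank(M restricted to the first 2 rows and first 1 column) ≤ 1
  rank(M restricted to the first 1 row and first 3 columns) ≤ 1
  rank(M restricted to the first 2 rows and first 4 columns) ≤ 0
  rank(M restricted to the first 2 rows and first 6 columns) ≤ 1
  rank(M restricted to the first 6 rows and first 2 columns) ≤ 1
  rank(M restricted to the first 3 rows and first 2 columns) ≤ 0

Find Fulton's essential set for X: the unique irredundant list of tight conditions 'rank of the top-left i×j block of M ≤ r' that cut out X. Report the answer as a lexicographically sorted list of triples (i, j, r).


The tightest implied rank at each (i,j), from the 12 conditions:

  0 0 0 0 1 1 1
  0 0 0 0 1 1 2
  0 0 0 0 1 2 3
  1 1 1 1 2 3 4
  1 1 2 2 3 4 5
  1 1 2 3 4 5 6
  1 2 3 4 5 6 7

giving w = (5, 7, 6, 1, 3, 4, 2) via Δ²R.

3 SE-corners of the 15-cell Rothe diagram give Ess(w):

[(2, 6, 1), (3, 4, 0), (6, 2, 1)]


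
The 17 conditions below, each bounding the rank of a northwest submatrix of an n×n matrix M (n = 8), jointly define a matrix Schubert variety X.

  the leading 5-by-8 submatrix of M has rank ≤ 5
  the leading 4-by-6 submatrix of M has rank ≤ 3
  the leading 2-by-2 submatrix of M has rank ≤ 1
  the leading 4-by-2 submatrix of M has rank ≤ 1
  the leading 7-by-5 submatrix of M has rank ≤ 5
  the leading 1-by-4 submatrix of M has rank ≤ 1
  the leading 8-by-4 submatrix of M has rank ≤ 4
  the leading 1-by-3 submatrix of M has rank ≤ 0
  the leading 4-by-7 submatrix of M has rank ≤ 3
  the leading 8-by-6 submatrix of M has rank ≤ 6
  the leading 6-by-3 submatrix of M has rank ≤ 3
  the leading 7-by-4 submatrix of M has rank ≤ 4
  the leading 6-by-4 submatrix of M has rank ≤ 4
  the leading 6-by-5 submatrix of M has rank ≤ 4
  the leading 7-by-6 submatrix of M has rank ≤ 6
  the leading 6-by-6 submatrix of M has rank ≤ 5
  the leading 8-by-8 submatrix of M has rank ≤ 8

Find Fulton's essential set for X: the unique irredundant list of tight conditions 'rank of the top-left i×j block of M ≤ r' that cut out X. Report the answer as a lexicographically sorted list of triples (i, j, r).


Computing R[i][j] = min implied NW-rank bound (n=8, 17 conditions):

  row 1: 0, 0, 0, 1, 1, 1, 1, 1
  row 2: 1, 1, 1, 2, 2, 2, 2, 2
  row 3: 1, 1, 2, 3, 3, 3, 3, 3
  row 4: 1, 1, 2, 3, 3, 3, 3, 4
  row 5: 1, 2, 3, 4, 4, 4, 4, 5
  row 6: 1, 2, 3, 4, 4, 5, 5, 6
  row 7: 1, 2, 3, 4, 5, 6, 6, 7
  row 8: 1, 2, 3, 4, 5, 6, 7, 8

reading off 1-entries of Δ²R: w = (4, 1, 3, 8, 2, 6, 5, 7).

ℓ(w)=9; the 4 essential cells (i,j,r):

[(1, 3, 0), (4, 2, 1), (4, 7, 3), (6, 5, 4)]


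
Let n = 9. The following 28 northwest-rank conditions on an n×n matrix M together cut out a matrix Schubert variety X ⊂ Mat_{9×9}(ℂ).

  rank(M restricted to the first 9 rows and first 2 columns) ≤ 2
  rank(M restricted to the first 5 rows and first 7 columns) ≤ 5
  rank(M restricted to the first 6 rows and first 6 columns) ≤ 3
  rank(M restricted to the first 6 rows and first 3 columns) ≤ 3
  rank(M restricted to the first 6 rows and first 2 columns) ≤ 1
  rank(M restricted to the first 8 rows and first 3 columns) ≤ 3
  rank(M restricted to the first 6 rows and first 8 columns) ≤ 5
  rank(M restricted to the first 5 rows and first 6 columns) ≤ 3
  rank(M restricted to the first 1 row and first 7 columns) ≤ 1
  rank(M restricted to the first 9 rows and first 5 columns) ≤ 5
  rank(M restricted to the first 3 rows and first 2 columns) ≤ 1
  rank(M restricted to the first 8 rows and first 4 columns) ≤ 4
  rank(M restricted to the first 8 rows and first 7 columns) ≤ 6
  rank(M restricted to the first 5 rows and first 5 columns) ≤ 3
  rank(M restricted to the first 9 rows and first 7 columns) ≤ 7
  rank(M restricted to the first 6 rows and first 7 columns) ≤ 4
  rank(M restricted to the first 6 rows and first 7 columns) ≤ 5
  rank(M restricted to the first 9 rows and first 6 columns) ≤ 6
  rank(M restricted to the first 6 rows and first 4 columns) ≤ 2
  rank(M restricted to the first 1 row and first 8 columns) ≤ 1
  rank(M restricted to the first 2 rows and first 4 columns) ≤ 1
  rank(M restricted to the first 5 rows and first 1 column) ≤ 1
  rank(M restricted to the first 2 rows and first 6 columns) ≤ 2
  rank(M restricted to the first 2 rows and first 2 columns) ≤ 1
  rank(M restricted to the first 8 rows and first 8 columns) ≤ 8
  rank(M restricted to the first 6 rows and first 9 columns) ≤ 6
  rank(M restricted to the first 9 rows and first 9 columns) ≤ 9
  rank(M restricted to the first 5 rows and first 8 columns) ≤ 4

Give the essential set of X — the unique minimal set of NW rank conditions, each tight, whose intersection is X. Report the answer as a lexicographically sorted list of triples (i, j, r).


Computing R[i][j] = min implied NW-rank bound (n=9, 28 conditions):

  row 1: 1  1  1  1  1  1  1  1  1
  row 2: 1  1  1  1  2  2  2  2  2
  row 3: 1  1  2  2  3  3  3  3  3
  row 4: 1  1  2  2  3  3  4  4  4
  row 5: 1  1  2  2  3  3  4  4  5
  row 6: 1  1  2  2  3  3  4  5  6
  row 7: 1  2  3  3  4  4  5  6  7
  row 8: 1  2  3  4  5  5  6  7  8
  row 9: 1  2  3  4  5  6  7  8  9

so w = (1, 5, 3, 7, 9, 8, 2, 4, 6).

5 SE-corners of the 14-cell Rothe diagram give Ess(w):

[(2, 4, 1), (5, 8, 4), (6, 2, 1), (6, 4, 2), (6, 6, 3)]


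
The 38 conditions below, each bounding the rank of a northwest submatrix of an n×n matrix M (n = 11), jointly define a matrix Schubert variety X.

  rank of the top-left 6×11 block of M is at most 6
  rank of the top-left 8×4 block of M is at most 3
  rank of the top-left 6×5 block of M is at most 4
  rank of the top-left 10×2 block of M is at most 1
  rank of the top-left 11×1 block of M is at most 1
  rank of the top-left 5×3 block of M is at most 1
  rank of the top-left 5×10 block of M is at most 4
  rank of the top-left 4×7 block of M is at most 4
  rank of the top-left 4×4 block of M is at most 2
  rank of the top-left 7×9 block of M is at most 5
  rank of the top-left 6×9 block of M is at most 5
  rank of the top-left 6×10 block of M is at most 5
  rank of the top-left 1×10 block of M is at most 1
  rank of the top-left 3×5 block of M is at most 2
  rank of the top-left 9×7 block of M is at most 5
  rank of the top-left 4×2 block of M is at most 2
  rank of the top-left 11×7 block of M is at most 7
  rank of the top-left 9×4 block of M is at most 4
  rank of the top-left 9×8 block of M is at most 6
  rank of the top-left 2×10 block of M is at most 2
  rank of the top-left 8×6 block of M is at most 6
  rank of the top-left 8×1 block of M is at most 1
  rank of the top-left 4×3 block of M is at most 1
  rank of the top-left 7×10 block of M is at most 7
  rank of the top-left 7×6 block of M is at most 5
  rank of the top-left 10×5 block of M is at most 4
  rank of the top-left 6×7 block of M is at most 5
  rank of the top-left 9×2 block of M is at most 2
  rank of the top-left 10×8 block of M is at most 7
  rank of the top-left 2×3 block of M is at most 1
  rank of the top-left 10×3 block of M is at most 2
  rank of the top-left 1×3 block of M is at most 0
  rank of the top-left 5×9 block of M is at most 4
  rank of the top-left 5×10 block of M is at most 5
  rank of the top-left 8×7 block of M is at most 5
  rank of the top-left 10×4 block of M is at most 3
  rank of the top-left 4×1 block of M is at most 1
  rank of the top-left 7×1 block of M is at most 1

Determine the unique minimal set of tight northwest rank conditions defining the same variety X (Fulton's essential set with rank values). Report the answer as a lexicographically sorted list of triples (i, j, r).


Rank table r_w(11×11) implied by the 38 constraints:

  i=1: 0, 0, 0, 1, 1, 1, 1, 1, 1, 1, 1
  i=2: 1, 1, 1, 2, 2, 2, 2, 2, 2, 2, 2
  i=3: 1, 1, 1, 2, 2, 3, 3, 3, 3, 3, 3
  i=4: 1, 1, 1, 2, 3, 4, 4, 4, 4, 4, 4
  i=5: 1, 1, 1, 2, 3, 4, 4, 4, 4, 4, 5
  i=6: 1, 1, 2, 3, 4, 5, 5, 5, 5, 5, 6
  i=7: 1, 1, 2, 3, 4, 5, 5, 5, 5, 6, 7
  i=8: 1, 1, 2, 3, 4, 5, 5, 6, 6, 7, 8
  i=9: 1, 1, 2, 3, 4, 5, 5, 6, 7, 8, 9
  i=10: 1, 1, 2, 3, 4, 5, 6, 7, 8, 9, 10
  i=11: 1, 2, 3, 4, 5, 6, 7, 8, 9, 10, 11

reading off 1-entries of Δ²R: w = (4, 1, 6, 5, 11, 3, 10, 8, 9, 7, 2).

ℓ(w)=24; the 7 essential cells (i,j,r):

[(1, 3, 0), (3, 5, 2), (5, 3, 1), (5, 10, 4), (7, 9, 5), (9, 7, 5), (10, 2, 1)]


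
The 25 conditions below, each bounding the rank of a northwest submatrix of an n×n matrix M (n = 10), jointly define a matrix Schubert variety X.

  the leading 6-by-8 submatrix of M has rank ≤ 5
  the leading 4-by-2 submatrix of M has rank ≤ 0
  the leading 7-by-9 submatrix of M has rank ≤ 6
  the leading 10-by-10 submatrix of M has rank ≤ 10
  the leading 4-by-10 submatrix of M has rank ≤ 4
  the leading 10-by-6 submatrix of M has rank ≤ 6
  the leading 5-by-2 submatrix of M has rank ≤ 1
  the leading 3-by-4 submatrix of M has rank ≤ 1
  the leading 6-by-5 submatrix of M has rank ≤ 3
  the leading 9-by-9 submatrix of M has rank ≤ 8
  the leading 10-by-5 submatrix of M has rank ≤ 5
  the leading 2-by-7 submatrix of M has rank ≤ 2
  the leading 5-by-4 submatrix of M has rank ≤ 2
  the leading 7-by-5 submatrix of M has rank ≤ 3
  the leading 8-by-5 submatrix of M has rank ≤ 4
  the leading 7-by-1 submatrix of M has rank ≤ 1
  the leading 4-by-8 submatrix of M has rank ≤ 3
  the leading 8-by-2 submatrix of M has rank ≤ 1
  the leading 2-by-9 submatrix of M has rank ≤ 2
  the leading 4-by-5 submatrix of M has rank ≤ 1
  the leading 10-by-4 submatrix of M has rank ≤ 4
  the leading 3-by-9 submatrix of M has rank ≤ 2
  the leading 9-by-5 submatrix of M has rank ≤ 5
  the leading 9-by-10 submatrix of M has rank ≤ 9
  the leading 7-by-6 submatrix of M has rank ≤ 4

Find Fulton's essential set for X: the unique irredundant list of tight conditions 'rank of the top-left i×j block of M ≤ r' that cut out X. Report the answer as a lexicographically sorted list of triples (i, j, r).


Propagating the 25 rank bounds to every northwest block:

  i=1: 0, 0, 1, 1, 1, 1, 1, 1, 1, 1
  i=2: 0, 0, 1, 1, 1, 2, 2, 2, 2, 2
  i=3: 0, 0, 1, 1, 1, 2, 2, 2, 2, 3
  i=4: 0, 0, 1, 1, 1, 2, 3, 3, 3, 4
  i=5: 1, 1, 2, 2, 2, 3, 4, 4, 4, 5
  i=6: 1, 1, 2, 3, 3, 4, 5, 5, 5, 6
  i=7: 1, 1, 2, 3, 3, 4, 5, 6, 6, 7
  i=8: 1, 1, 2, 3, 4, 5, 6, 7, 7, 8
  i=9: 1, 2, 3, 4, 5, 6, 7, 8, 8, 9
  i=10: 1, 2, 3, 4, 5, 6, 7, 8, 9, 10

hence w(1..10) = (3, 6, 10, 7, 1, 4, 8, 5, 2, 9).

Rothe diagram D(w) (21 cells), 5 SE-corners (essential conditions):

[(3, 9, 2), (4, 2, 0), (4, 5, 1), (7, 5, 3), (8, 2, 1)]


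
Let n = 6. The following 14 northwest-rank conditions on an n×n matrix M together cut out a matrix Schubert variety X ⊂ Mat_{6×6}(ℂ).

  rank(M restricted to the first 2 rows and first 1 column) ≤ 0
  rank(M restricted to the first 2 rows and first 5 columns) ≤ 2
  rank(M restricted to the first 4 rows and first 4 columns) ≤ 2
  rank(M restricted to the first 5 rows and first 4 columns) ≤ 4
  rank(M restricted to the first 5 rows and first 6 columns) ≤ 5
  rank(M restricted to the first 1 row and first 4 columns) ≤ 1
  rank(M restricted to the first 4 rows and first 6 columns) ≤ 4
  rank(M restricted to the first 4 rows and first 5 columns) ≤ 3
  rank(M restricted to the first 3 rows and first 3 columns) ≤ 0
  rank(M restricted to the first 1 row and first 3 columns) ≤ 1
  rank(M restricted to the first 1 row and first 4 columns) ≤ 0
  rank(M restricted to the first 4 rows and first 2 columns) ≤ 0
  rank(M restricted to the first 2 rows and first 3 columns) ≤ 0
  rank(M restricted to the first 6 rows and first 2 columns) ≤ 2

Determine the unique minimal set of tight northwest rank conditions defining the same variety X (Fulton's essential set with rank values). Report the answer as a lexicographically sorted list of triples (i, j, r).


Propagating the 14 rank bounds to every northwest block:

  row 1: 0 0 0 0 1 1
  row 2: 0 0 0 1 2 2
  row 3: 0 0 0 1 2 3
  row 4: 0 0 1 2 3 4
  row 5: 1 1 2 3 4 5
  row 6: 1 2 3 4 5 6

reading off 1-entries of Δ²R: w = (5, 4, 6, 3, 1, 2).

Rothe diagram D(w) (12 cells), 3 SE-corners (essential conditions):

[(1, 4, 0), (3, 3, 0), (4, 2, 0)]


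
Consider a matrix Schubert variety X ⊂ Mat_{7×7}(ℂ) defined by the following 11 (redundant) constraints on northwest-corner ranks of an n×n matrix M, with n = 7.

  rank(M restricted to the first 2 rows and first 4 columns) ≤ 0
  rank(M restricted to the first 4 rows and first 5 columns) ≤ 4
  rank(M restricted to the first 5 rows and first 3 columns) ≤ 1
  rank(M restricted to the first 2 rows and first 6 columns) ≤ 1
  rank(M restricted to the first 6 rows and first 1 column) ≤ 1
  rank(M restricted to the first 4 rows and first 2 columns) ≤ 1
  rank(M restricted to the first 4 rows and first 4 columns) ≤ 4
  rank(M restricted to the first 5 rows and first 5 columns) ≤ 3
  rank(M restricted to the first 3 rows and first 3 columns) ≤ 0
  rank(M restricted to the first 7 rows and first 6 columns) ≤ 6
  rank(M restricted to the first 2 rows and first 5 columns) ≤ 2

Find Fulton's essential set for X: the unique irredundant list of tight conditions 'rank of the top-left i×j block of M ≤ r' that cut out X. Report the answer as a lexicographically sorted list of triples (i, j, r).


Propagating the 11 rank bounds to every northwest block:

  row 1: 0 0 0 0 1 1 1
  row 2: 0 0 0 0 1 1 2
  row 3: 0 0 0 1 2 2 3
  row 4: 1 1 1 2 3 3 4
  row 5: 1 1 1 2 3 4 5
  row 6: 1 2 2 3 4 5 6
  row 7: 1 2 3 4 5 6 7

so w = (5, 7, 4, 1, 6, 2, 3).

ℓ(w)=14; the 4 essential cells (i,j,r):

[(2, 4, 0), (2, 6, 1), (3, 3, 0), (5, 3, 1)]


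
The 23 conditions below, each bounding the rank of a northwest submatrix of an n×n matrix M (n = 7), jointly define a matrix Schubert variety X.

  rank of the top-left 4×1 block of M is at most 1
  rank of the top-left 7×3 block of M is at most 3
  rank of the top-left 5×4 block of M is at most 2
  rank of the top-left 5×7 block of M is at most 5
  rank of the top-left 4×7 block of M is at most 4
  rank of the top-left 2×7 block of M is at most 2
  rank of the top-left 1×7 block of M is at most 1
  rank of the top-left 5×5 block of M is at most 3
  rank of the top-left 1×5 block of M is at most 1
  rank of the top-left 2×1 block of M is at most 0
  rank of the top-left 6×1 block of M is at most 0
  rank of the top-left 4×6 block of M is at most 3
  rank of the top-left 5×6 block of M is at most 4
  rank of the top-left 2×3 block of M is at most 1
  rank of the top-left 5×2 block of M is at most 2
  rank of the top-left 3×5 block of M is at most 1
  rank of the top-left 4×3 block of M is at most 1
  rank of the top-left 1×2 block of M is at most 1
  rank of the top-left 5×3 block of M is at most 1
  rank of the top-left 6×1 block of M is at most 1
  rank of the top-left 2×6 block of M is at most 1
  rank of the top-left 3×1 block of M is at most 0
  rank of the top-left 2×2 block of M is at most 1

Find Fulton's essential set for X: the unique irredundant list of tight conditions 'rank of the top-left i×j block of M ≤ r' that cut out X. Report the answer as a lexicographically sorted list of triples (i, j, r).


Rank table r_w(7×7) implied by the 23 constraints:

  R[1]: 0  1  1  1  1  1  1
  R[2]: 0  1  1  1  1  1  2
  R[3]: 0  1  1  1  1  2  3
  R[4]: 0  1  1  2  2  3  4
  R[5]: 0  1  1  2  3  4  5
  R[6]: 0  1  2  3  4  5  6
  R[7]: 1  2  3  4  5  6  7

the unique w with this rank table is (2, 7, 6, 4, 5, 3, 1).

D(w) has 15 cells with 4 SE-corners; essential set:

[(2, 6, 1), (3, 5, 1), (5, 3, 1), (6, 1, 0)]


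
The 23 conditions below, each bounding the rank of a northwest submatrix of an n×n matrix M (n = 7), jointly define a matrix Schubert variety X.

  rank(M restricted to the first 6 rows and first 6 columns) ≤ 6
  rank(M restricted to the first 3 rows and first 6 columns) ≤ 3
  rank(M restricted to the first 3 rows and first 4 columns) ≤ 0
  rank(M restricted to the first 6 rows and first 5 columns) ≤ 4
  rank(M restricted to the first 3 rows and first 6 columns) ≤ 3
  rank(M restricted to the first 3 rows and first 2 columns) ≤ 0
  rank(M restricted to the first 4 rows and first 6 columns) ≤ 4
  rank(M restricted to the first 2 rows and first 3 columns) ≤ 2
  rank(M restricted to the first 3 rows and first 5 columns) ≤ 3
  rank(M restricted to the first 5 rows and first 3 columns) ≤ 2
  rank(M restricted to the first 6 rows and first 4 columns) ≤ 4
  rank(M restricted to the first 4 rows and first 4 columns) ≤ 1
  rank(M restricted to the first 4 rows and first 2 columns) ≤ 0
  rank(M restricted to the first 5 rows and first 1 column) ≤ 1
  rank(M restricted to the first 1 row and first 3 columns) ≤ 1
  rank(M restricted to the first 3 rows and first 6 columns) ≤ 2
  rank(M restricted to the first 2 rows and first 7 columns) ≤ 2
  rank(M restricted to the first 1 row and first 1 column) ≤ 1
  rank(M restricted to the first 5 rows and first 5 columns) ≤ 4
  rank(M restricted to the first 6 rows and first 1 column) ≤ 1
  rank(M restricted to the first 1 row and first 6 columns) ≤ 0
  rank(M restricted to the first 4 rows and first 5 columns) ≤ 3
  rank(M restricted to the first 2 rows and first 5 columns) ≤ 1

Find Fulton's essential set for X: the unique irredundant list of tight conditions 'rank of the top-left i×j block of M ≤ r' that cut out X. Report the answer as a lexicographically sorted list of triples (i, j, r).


The tightest implied rank at each (i,j), from the 23 conditions:

  R[1]: 0 | 0 | 0 | 0 | 0 | 0 | 1
  R[2]: 0 | 0 | 0 | 0 | 1 | 1 | 2
  R[3]: 0 | 0 | 0 | 0 | 1 | 2 | 3
  R[4]: 0 | 0 | 1 | 1 | 2 | 3 | 4
  R[5]: 1 | 1 | 2 | 2 | 3 | 4 | 5
  R[6]: 1 | 2 | 3 | 3 | 4 | 5 | 6
  R[7]: 1 | 2 | 3 | 4 | 5 | 6 | 7

hence w(1..7) = (7, 5, 6, 3, 1, 2, 4).

Fulton essential set (3 of the 16 Rothe cells):

[(1, 6, 0), (3, 4, 0), (4, 2, 0)]


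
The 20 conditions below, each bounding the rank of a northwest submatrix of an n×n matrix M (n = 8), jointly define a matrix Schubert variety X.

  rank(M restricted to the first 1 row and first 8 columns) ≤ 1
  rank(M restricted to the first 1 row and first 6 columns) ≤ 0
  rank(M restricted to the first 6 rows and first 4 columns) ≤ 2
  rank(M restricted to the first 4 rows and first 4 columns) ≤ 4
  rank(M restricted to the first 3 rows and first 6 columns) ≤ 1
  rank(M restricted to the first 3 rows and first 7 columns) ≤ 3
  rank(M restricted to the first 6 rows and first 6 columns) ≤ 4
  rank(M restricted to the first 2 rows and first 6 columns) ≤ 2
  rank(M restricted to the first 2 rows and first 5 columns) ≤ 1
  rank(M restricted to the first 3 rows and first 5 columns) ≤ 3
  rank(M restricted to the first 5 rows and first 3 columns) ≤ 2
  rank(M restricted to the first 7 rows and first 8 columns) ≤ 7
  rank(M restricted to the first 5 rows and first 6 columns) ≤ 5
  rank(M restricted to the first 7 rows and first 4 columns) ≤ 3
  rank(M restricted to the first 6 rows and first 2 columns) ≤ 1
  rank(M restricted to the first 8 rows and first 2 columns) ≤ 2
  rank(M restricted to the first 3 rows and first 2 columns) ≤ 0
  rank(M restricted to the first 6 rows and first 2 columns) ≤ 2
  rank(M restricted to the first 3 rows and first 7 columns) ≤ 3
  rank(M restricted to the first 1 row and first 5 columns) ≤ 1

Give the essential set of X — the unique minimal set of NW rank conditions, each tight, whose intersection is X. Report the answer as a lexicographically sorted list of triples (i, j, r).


Computing R[i][j] = min implied NW-rank bound (n=8, 20 conditions):

  row 1: 0 0 0 0 0 0 1 1
  row 2: 0 0 1 1 1 1 2 2
  row 3: 0 0 1 1 1 1 2 3
  row 4: 1 1 2 2 2 2 3 4
  row 5: 1 1 2 2 3 3 4 5
  row 6: 1 1 2 2 3 4 5 6
  row 7: 1 2 3 3 4 5 6 7
  row 8: 1 2 3 4 5 6 7 8

giving w = (7, 3, 8, 1, 5, 6, 2, 4) via Δ²R.

ℓ(w)=17; the 5 essential cells (i,j,r):

[(1, 6, 0), (3, 2, 0), (3, 6, 1), (6, 2, 1), (6, 4, 2)]


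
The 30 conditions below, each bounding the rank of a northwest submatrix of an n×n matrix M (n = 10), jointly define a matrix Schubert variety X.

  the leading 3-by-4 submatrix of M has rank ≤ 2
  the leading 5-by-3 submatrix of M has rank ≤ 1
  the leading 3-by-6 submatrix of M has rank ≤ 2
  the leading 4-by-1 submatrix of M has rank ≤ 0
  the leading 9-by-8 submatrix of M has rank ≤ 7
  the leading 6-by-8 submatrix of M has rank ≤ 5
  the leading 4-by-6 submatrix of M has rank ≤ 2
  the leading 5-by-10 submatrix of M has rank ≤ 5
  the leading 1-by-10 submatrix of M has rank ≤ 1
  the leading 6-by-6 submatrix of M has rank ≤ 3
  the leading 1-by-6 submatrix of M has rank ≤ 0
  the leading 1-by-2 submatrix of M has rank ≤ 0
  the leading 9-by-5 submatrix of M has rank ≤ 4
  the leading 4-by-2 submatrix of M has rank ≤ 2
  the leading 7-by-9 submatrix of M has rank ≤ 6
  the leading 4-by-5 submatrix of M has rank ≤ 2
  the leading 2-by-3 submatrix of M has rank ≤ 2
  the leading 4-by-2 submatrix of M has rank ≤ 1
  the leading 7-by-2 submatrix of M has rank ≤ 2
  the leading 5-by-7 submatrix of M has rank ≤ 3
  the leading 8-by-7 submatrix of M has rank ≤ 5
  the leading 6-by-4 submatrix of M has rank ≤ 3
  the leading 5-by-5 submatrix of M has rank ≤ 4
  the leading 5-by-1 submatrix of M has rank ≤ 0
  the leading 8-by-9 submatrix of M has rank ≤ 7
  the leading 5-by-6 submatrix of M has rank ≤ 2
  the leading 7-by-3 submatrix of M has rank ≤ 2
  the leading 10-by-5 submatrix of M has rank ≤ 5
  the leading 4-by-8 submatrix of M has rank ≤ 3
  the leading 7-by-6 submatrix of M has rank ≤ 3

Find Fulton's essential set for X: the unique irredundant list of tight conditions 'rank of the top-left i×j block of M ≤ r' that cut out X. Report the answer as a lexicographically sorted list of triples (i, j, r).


Reconstructing r_w from the 30 given conditions:

  row 1: 0 | 0 | 0 | 0 | 0 | 0 | 1 | 1 | 1 | 1
  row 2: 0 | 1 | 1 | 1 | 1 | 1 | 2 | 2 | 2 | 2
  row 3: 0 | 1 | 1 | 2 | 2 | 2 | 3 | 3 | 3 | 3
  row 4: 0 | 1 | 1 | 2 | 2 | 2 | 3 | 3 | 4 | 4
  row 5: 0 | 1 | 1 | 2 | 2 | 2 | 3 | 4 | 5 | 5
  row 6: 1 | 2 | 2 | 3 | 3 | 3 | 4 | 5 | 6 | 6
  row 7: 1 | 2 | 2 | 3 | 3 | 3 | 4 | 5 | 6 | 7
  row 8: 1 | 2 | 3 | 4 | 4 | 4 | 5 | 6 | 7 | 8
  row 9: 1 | 2 | 3 | 4 | 4 | 5 | 6 | 7 | 8 | 9
  row 10: 1 | 2 | 3 | 4 | 5 | 6 | 7 | 8 | 9 | 10

reading off 1-entries of Δ²R: w = (7, 2, 4, 9, 8, 1, 10, 3, 6, 5).

D(w) has 22 cells with 8 SE-corners; essential set:

[(1, 6, 0), (4, 8, 3), (5, 1, 0), (5, 3, 1), (5, 6, 2), (7, 3, 2), (7, 6, 3), (9, 5, 4)]
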